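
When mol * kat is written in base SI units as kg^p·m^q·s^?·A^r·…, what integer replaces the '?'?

-1

kat = mol/s = s⁻¹·mol (catalytic activity).
Combining: mol·kat = mol · (s⁻¹·mol) = s⁻¹·mol².
The exponent of s is -1.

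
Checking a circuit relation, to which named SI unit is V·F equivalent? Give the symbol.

C

V = kg·m²·s⁻³·A⁻¹.
F = kg⁻¹·m⁻²·s⁴·A².
Combining: V·F = (kg·m²·s⁻³·A⁻¹) · (kg⁻¹·m⁻²·s⁴·A²) = s·A.
s·A is the base-SI form of the coulomb.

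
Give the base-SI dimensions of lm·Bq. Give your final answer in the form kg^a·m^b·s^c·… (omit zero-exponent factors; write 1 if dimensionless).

lm = cd.
Bq = s⁻¹.
Combining: lm·Bq = cd · s⁻¹ = s⁻¹·cd.

s⁻¹·cd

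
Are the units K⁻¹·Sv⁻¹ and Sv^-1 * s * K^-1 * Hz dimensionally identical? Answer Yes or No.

Yes

Left side:
  Sv = J/kg (equivalent dose = energy per mass),
      = m²·s⁻².
  So Sv⁻¹ = m⁻²·s².
  Combining: K⁻¹·Sv⁻¹ = K⁻¹ · (m⁻²·s²) = m⁻²·s²·K⁻¹.
Right side:
  Sv = J/kg (equivalent dose = energy per mass),
      = m²·s⁻².
  So Sv⁻¹ = m⁻²·s².
  Hz = 1/s = s⁻¹ (frequency is cycles per second).
  Combining: Sv⁻¹·s·K⁻¹·Hz = (m⁻²·s²) · s · K⁻¹ · s⁻¹ = m⁻²·s²·K⁻¹.
Both reduce to m⁻²·s²·K⁻¹.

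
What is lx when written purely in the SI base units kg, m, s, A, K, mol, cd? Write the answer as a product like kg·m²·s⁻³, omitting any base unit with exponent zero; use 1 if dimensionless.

m⁻²·cd

lx = lm/m² (illuminance = luminous flux per area),
    = m⁻²·cd.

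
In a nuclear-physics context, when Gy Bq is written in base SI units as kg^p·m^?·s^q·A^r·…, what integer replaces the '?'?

Gy = m²·s⁻².
Bq = s⁻¹.
Combining: Gy·Bq = (m²·s⁻²) · s⁻¹ = m²·s⁻³.
The exponent of m is 2.

2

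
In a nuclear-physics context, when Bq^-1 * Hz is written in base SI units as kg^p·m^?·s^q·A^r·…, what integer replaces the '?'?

Bq = s⁻¹.
So Bq⁻¹ = s.
Hz = s⁻¹.
Combining: Bq⁻¹·Hz = s · s⁻¹ = 1.
The exponent of m is 0.

0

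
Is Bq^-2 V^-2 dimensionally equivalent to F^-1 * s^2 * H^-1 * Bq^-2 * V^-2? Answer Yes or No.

Left side:
  Bq = s⁻¹.
  So Bq⁻² = s².
  V = kg·m²·s⁻³·A⁻¹.
  So V⁻² = kg⁻²·m⁻⁴·s⁶·A².
  Combining: Bq⁻²·V⁻² = s² · (kg⁻²·m⁻⁴·s⁶·A²) = kg⁻²·m⁻⁴·s⁸·A².
Right side:
  F = kg⁻¹·m⁻²·s⁴·A².
  So F⁻¹ = kg·m²·s⁻⁴·A⁻².
  H = kg·m²·s⁻²·A⁻².
  So H⁻¹ = kg⁻¹·m⁻²·s²·A².
  Bq = s⁻¹.
  So Bq⁻² = s².
  V = kg·m²·s⁻³·A⁻¹.
  So V⁻² = kg⁻²·m⁻⁴·s⁶·A².
  Combining: F⁻¹·s²·H⁻¹·Bq⁻²·V⁻² = (kg·m²·s⁻⁴·A⁻²) · s² · (kg⁻¹·m⁻²·s²·A²) · s² · (kg⁻²·m⁻⁴·s⁶·A²) = kg⁻²·m⁻⁴·s⁸·A².
Both reduce to kg⁻²·m⁻⁴·s⁸·A².

Yes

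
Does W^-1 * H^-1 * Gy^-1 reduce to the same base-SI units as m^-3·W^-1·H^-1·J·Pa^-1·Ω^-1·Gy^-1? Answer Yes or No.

Left side:
  W = J/s (power = energy per time),
      = kg·m²·s⁻³.
  So W⁻¹ = kg⁻¹·m⁻²·s³.
  H = Wb/A (inductance = flux per current),
      = kg·m²·s⁻²·A⁻².
  So H⁻¹ = kg⁻¹·m⁻²·s²·A².
  Gy = J/kg (absorbed dose = energy per mass),
      = m²·s⁻².
  So Gy⁻¹ = m⁻²·s².
  Combining: W⁻¹·H⁻¹·Gy⁻¹ = (kg⁻¹·m⁻²·s³) · (kg⁻¹·m⁻²·s²·A²) · (m⁻²·s²) = kg⁻²·m⁻⁶·s⁷·A².
Right side:
  W = J/s (power = energy per time),
      = kg·m²·s⁻³.
  So W⁻¹ = kg⁻¹·m⁻²·s³.
  H = Wb/A (inductance = flux per current),
      = kg·m²·s⁻²·A⁻².
  So H⁻¹ = kg⁻¹·m⁻²·s²·A².
  J = N·m (work = force × distance),
      = kg·m²·s⁻².
  Pa = N/m² (pressure = force per area),
      = kg·m⁻¹·s⁻².
  So Pa⁻¹ = kg⁻¹·m·s².
  Ω = V/A (resistance = voltage per current),
      = kg·m²·s⁻³·A⁻².
  So Ω⁻¹ = kg⁻¹·m⁻²·s³·A².
  Gy = J/kg (absorbed dose = energy per mass),
      = m²·s⁻².
  So Gy⁻¹ = m⁻²·s².
  Combining: m⁻³·W⁻¹·H⁻¹·J·Pa⁻¹·Ω⁻¹·Gy⁻¹ = m⁻³ · (kg⁻¹·m⁻²·s³) · (kg⁻¹·m⁻²·s²·A²) · (kg·m²·s⁻²) · (kg⁻¹·m·s²) · (kg⁻¹·m⁻²·s³·A²) · (m⁻²·s²) = kg⁻³·m⁻⁸·s¹⁰·A⁴.
Left is kg⁻²·m⁻⁶·s⁷·A²; right is kg⁻³·m⁻⁸·s¹⁰·A⁴ — different.

No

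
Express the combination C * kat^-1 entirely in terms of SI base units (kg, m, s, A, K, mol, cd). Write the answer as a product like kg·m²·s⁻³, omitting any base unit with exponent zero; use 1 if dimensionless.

C = A·s = s·A (charge = current × time).
kat = mol/s = s⁻¹·mol (catalytic activity).
So kat⁻¹ = s·mol⁻¹.
Combining: C·kat⁻¹ = (s·A) · (s·mol⁻¹) = s²·A·mol⁻¹.

s²·A·mol⁻¹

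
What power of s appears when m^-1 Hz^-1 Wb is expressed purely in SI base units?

-1

Hz = s⁻¹.
So Hz⁻¹ = s.
Wb = kg·m²·s⁻²·A⁻¹.
Combining: m⁻¹·Hz⁻¹·Wb = m⁻¹ · s · (kg·m²·s⁻²·A⁻¹) = kg·m·s⁻¹·A⁻¹.
The exponent of s is -1.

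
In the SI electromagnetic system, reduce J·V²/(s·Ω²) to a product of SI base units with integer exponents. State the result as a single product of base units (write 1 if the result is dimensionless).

kg·m²·s⁻³·A²

J = N·m (work = force × distance),
    = kg·m²·s⁻².
Ω = V/A (resistance = voltage per current),
    = kg·m²·s⁻³·A⁻².
So Ω⁻² = kg⁻²·m⁻⁴·s⁶·A⁴.
V = W/A (potential = power per current),
    = kg·m²·s⁻³·A⁻¹.
So V² = kg²·m⁴·s⁻⁶·A⁻².
Combining: J·s⁻¹·Ω⁻²·V² = (kg·m²·s⁻²) · s⁻¹ · (kg⁻²·m⁻⁴·s⁶·A⁴) · (kg²·m⁴·s⁻⁶·A⁻²) = kg·m²·s⁻³·A².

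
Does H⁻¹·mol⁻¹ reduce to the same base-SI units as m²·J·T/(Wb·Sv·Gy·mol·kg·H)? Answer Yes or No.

No

Left side:
  H = Wb/A (inductance = flux per current),
      = kg·m²·s⁻²·A⁻².
  So H⁻¹ = kg⁻¹·m⁻²·s²·A².
  Combining: H⁻¹·mol⁻¹ = (kg⁻¹·m⁻²·s²·A²) · mol⁻¹ = kg⁻¹·m⁻²·s²·A²·mol⁻¹.
Right side:
  Wb = kg·m²·s⁻²·A⁻¹.
  So Wb⁻¹ = kg⁻¹·m⁻²·s²·A.
  Sv = m²·s⁻².
  So Sv⁻¹ = m⁻²·s².
  Gy = m²·s⁻².
  So Gy⁻¹ = m⁻²·s².
  J = kg·m²·s⁻².
  H = kg·m²·s⁻²·A⁻².
  So H⁻¹ = kg⁻¹·m⁻²·s²·A².
  T = kg·s⁻²·A⁻¹.
  Combining: Wb⁻¹·m²·Sv⁻¹·Gy⁻¹·mol⁻¹·J·kg⁻¹·H⁻¹·T = (kg⁻¹·m⁻²·s²·A) · m² · (m⁻²·s²) · (m⁻²·s²) · mol⁻¹ · (kg·m²·s⁻²) · kg⁻¹ · (kg⁻¹·m⁻²·s²·A²) · (kg·s⁻²·A⁻¹) = kg⁻¹·m⁻⁴·s⁴·A²·mol⁻¹.
Left is kg⁻¹·m⁻²·s²·A²·mol⁻¹; right is kg⁻¹·m⁻⁴·s⁴·A²·mol⁻¹ — different.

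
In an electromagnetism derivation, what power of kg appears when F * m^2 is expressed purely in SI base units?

F = kg⁻¹·m⁻²·s⁴·A².
Combining: F·m² = (kg⁻¹·m⁻²·s⁴·A²) · m² = kg⁻¹·s⁴·A².
The exponent of kg is -1.

-1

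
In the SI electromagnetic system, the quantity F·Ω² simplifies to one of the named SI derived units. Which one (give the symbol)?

F = kg⁻¹·m⁻²·s⁴·A².
Ω = kg·m²·s⁻³·A⁻².
So Ω² = kg²·m⁴·s⁻⁶·A⁻⁴.
Combining: F·Ω² = (kg⁻¹·m⁻²·s⁴·A²) · (kg²·m⁴·s⁻⁶·A⁻⁴) = kg·m²·s⁻²·A⁻².
kg·m²·s⁻²·A⁻² is the base-SI form of the henry.

H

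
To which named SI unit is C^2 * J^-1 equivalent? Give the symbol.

C = A·s = s·A (charge = current × time).
So C² = s²·A².
J = N·m (work = force × distance),
    = kg·m²·s⁻².
So J⁻¹ = kg⁻¹·m⁻²·s².
Combining: C²·J⁻¹ = (s²·A²) · (kg⁻¹·m⁻²·s²) = kg⁻¹·m⁻²·s⁴·A².
kg⁻¹·m⁻²·s⁴·A² is the base-SI form of the farad.

F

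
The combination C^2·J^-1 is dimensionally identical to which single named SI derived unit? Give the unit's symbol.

F

C = s·A.
So C² = s²·A².
J = kg·m²·s⁻².
So J⁻¹ = kg⁻¹·m⁻²·s².
Combining: C²·J⁻¹ = (s²·A²) · (kg⁻¹·m⁻²·s²) = kg⁻¹·m⁻²·s⁴·A².
kg⁻¹·m⁻²·s⁴·A² is the base-SI form of the farad.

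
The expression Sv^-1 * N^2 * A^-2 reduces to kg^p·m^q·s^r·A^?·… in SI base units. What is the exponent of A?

-2

Sv = m²·s⁻².
So Sv⁻¹ = m⁻²·s².
N = kg·m·s⁻².
So N² = kg²·m²·s⁻⁴.
Combining: Sv⁻¹·N²·A⁻² = (m⁻²·s²) · (kg²·m²·s⁻⁴) · A⁻² = kg²·s⁻²·A⁻².
The exponent of A is -2.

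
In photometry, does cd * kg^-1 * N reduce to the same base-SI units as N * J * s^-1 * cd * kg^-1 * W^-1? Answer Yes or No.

Left side:
  N = kg·m/s² = kg·m·s⁻² (force = mass × acceleration).
  Combining: cd·kg⁻¹·N = cd · kg⁻¹ · (kg·m·s⁻²) = m·s⁻²·cd.
Right side:
  N = kg·m/s² = kg·m·s⁻² (force = mass × acceleration).
  J = N·m (work = force × distance),
      = kg·m²·s⁻².
  W = J/s (power = energy per time),
      = kg·m²·s⁻³.
  So W⁻¹ = kg⁻¹·m⁻²·s³.
  Combining: N·J·s⁻¹·cd·kg⁻¹·W⁻¹ = (kg·m·s⁻²) · (kg·m²·s⁻²) · s⁻¹ · cd · kg⁻¹ · (kg⁻¹·m⁻²·s³) = m·s⁻²·cd.
Both reduce to m·s⁻²·cd.

Yes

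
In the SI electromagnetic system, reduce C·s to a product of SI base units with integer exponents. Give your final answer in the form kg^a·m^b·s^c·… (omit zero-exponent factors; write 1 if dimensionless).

s²·A

C = A·s = s·A (charge = current × time).
Combining: C·s = (s·A) · s = s²·A.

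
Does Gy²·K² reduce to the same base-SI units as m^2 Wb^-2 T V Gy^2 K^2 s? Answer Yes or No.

Left side:
  Gy = m²·s⁻².
  So Gy² = m⁴·s⁻⁴.
  Combining: Gy²·K² = (m⁴·s⁻⁴) · K² = m⁴·s⁻⁴·K².
Right side:
  Wb = kg·m²·s⁻²·A⁻¹.
  So Wb⁻² = kg⁻²·m⁻⁴·s⁴·A².
  T = kg·s⁻²·A⁻¹.
  V = kg·m²·s⁻³·A⁻¹.
  Gy = m²·s⁻².
  So Gy² = m⁴·s⁻⁴.
  Combining: m²·Wb⁻²·T·V·Gy²·K²·s = m² · (kg⁻²·m⁻⁴·s⁴·A²) · (kg·s⁻²·A⁻¹) · (kg·m²·s⁻³·A⁻¹) · (m⁴·s⁻⁴) · K² · s = m⁴·s⁻⁴·K².
Both reduce to m⁴·s⁻⁴·K².

Yes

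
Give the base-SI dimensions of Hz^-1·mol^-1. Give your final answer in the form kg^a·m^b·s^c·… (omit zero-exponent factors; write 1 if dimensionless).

Hz = 1/s = s⁻¹ (frequency is cycles per second).
So Hz⁻¹ = s.
Combining: Hz⁻¹·mol⁻¹ = s · mol⁻¹ = s·mol⁻¹.

s·mol⁻¹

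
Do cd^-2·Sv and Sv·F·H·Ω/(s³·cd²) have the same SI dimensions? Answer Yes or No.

No

Left side:
  Sv = J/kg (equivalent dose = energy per mass),
      = m²·s⁻².
  Combining: cd⁻²·Sv = cd⁻² · (m²·s⁻²) = m²·s⁻²·cd⁻².
Right side:
  Sv = J/kg (equivalent dose = energy per mass),
      = m²·s⁻².
  F = C/V (capacitance = charge per voltage),
      = A·s/(kg·m²·s⁻³·A⁻¹) (substituting C and V),
      = kg⁻¹·m⁻²·s⁴·A².
  H = Wb/A (inductance = flux per current),
      = kg·m²·s⁻²·A⁻².
  Ω = V/A (resistance = voltage per current),
      = kg·m²·s⁻³·A⁻².
  Combining: Sv·F·H·s⁻³·Ω·cd⁻² = (m²·s⁻²) · (kg⁻¹·m⁻²·s⁴·A²) · (kg·m²·s⁻²·A⁻²) · s⁻³ · (kg·m²·s⁻³·A⁻²) · cd⁻² = kg·m⁴·s⁻⁶·A⁻²·cd⁻².
Left is m²·s⁻²·cd⁻²; right is kg·m⁴·s⁻⁶·A⁻²·cd⁻² — different.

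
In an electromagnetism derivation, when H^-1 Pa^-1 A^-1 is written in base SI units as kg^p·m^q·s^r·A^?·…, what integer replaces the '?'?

H = Wb/A (inductance = flux per current),
    = kg·m²·s⁻²·A⁻².
So H⁻¹ = kg⁻¹·m⁻²·s²·A².
Pa = N/m² (pressure = force per area),
    = kg·m⁻¹·s⁻².
So Pa⁻¹ = kg⁻¹·m·s².
Combining: H⁻¹·Pa⁻¹·A⁻¹ = (kg⁻¹·m⁻²·s²·A²) · (kg⁻¹·m·s²) · A⁻¹ = kg⁻²·m⁻¹·s⁴·A.
The exponent of A is 1.

1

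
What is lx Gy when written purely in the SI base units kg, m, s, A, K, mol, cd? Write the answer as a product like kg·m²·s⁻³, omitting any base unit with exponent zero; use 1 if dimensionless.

lx = lm/m² (illuminance = luminous flux per area),
    = m⁻²·cd.
Gy = J/kg (absorbed dose = energy per mass),
    = m²·s⁻².
Combining: lx·Gy = (m⁻²·cd) · (m²·s⁻²) = s⁻²·cd.

s⁻²·cd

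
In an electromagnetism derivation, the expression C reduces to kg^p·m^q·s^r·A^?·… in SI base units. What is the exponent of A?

C = A·s = s·A (charge = current × time).
The exponent of A is 1.

1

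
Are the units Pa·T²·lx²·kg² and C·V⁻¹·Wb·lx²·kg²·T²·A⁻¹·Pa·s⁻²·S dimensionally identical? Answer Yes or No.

Left side:
  Pa = N/m² (pressure = force per area),
      = kg·m⁻¹·s⁻².
  T = Wb/m² (flux density = flux per area),
      = kg·s⁻²·A⁻¹.
  So T² = kg²·s⁻⁴·A⁻².
  lx = lm/m² (illuminance = luminous flux per area),
      = m⁻²·cd.
  So lx² = m⁻⁴·cd².
  Combining: Pa·T²·lx²·kg² = (kg·m⁻¹·s⁻²) · (kg²·s⁻⁴·A⁻²) · (m⁻⁴·cd²) · kg² = kg⁵·m⁻⁵·s⁻⁶·A⁻²·cd².
Right side:
  C = s·A.
  V = kg·m²·s⁻³·A⁻¹.
  So V⁻¹ = kg⁻¹·m⁻²·s³·A.
  Wb = kg·m²·s⁻²·A⁻¹.
  lx = m⁻²·cd.
  So lx² = m⁻⁴·cd².
  T = kg·s⁻²·A⁻¹.
  So T² = kg²·s⁻⁴·A⁻².
  Pa = kg·m⁻¹·s⁻².
  S = kg⁻¹·m⁻²·s³·A².
  Combining: C·V⁻¹·Wb·lx²·kg²·T²·A⁻¹·Pa·s⁻²·S = (s·A) · (kg⁻¹·m⁻²·s³·A) · (kg·m²·s⁻²·A⁻¹) · (m⁻⁴·cd²) · kg² · (kg²·s⁻⁴·A⁻²) · A⁻¹ · (kg·m⁻¹·s⁻²) · s⁻² · (kg⁻¹·m⁻²·s³·A²) = kg⁴·m⁻⁷·s⁻³·cd².
Left is kg⁵·m⁻⁵·s⁻⁶·A⁻²·cd²; right is kg⁴·m⁻⁷·s⁻³·cd² — different.

No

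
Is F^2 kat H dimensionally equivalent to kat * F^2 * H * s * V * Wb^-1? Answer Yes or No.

Left side:
  F = kg⁻¹·m⁻²·s⁴·A².
  So F² = kg⁻²·m⁻⁴·s⁸·A⁴.
  kat = s⁻¹·mol.
  H = kg·m²·s⁻²·A⁻².
  Combining: F²·kat·H = (kg⁻²·m⁻⁴·s⁸·A⁴) · (s⁻¹·mol) · (kg·m²·s⁻²·A⁻²) = kg⁻¹·m⁻²·s⁵·A²·mol.
Right side:
  kat = mol/s = s⁻¹·mol (catalytic activity).
  F = C/V (capacitance = charge per voltage),
      = A·s/(kg·m²·s⁻³·A⁻¹) (substituting C and V),
      = kg⁻¹·m⁻²·s⁴·A².
  So F² = kg⁻²·m⁻⁴·s⁸·A⁴.
  H = Wb/A (inductance = flux per current),
      = kg·m²·s⁻²·A⁻².
  V = W/A (potential = power per current),
      = kg·m²·s⁻³·A⁻¹.
  Wb = V·s (flux: a volt is a weber per second),
      = kg·m²·s⁻²·A⁻¹.
  So Wb⁻¹ = kg⁻¹·m⁻²·s²·A.
  Combining: kat·F²·H·s·V·Wb⁻¹ = (s⁻¹·mol) · (kg⁻²·m⁻⁴·s⁸·A⁴) · (kg·m²·s⁻²·A⁻²) · s · (kg·m²·s⁻³·A⁻¹) · (kg⁻¹·m⁻²·s²·A) = kg⁻¹·m⁻²·s⁵·A²·mol.
Both reduce to kg⁻¹·m⁻²·s⁵·A²·mol.

Yes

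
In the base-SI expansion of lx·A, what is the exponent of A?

lx = m⁻²·cd.
Combining: lx·A = (m⁻²·cd) · A = m⁻²·A·cd.
The exponent of A is 1.

1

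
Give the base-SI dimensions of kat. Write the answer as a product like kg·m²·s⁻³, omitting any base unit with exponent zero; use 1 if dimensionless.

kat = s⁻¹·mol.

s⁻¹·mol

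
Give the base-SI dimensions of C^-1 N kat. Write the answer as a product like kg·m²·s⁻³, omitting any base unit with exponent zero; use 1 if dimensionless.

kg·m·s⁻⁴·A⁻¹·mol

C = s·A.
So C⁻¹ = s⁻¹·A⁻¹.
N = kg·m·s⁻².
kat = s⁻¹·mol.
Combining: C⁻¹·N·kat = (s⁻¹·A⁻¹) · (kg·m·s⁻²) · (s⁻¹·mol) = kg·m·s⁻⁴·A⁻¹·mol.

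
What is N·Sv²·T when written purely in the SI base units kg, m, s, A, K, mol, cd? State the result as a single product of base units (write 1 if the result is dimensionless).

N = kg·m·s⁻².
Sv = m²·s⁻².
So Sv² = m⁴·s⁻⁴.
T = kg·s⁻²·A⁻¹.
Combining: N·Sv²·T = (kg·m·s⁻²) · (m⁴·s⁻⁴) · (kg·s⁻²·A⁻¹) = kg²·m⁵·s⁻⁸·A⁻¹.

kg²·m⁵·s⁻⁸·A⁻¹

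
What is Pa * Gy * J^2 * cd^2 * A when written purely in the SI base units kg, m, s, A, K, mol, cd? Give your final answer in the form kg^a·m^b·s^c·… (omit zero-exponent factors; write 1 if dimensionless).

Pa = N/m² (pressure = force per area),
    = kg·m⁻¹·s⁻².
Gy = J/kg (absorbed dose = energy per mass),
    = m²·s⁻².
J = N·m (work = force × distance),
    = kg·m²·s⁻².
So J² = kg²·m⁴·s⁻⁴.
Combining: Pa·Gy·J²·cd²·A = (kg·m⁻¹·s⁻²) · (m²·s⁻²) · (kg²·m⁴·s⁻⁴) · cd² · A = kg³·m⁵·s⁻⁸·A·cd².

kg³·m⁵·s⁻⁸·A·cd²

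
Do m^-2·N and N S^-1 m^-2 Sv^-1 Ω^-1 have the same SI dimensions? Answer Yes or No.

Left side:
  N = kg·m/s² = kg·m·s⁻² (force = mass × acceleration).
  Combining: m⁻²·N = m⁻² · (kg·m·s⁻²) = kg·m⁻¹·s⁻².
Right side:
  N = kg·m/s² = kg·m·s⁻² (force = mass × acceleration).
  S = 1/Ω (conductance is reciprocal resistance),
      = kg⁻¹·m⁻²·s³·A².
  So S⁻¹ = kg·m²·s⁻³·A⁻².
  Sv = J/kg (equivalent dose = energy per mass),
      = m²·s⁻².
  So Sv⁻¹ = m⁻²·s².
  Ω = V/A (resistance = voltage per current),
      = kg·m²·s⁻³·A⁻².
  So Ω⁻¹ = kg⁻¹·m⁻²·s³·A².
  Combining: N·S⁻¹·m⁻²·Sv⁻¹·Ω⁻¹ = (kg·m·s⁻²) · (kg·m²·s⁻³·A⁻²) · m⁻² · (m⁻²·s²) · (kg⁻¹·m⁻²·s³·A²) = kg·m⁻³.
Left is kg·m⁻¹·s⁻²; right is kg·m⁻³ — different.

No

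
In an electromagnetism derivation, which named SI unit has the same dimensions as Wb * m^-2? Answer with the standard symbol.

Wb = V·s (flux: a volt is a weber per second),
    = kg·m²·s⁻²·A⁻¹.
Combining: Wb·m⁻² = (kg·m²·s⁻²·A⁻¹) · m⁻² = kg·s⁻²·A⁻¹.
kg·s⁻²·A⁻¹ is the base-SI form of the tesla.

T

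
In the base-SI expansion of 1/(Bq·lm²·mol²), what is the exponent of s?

1

Bq = 1/s = s⁻¹ (activity is decays per second).
So Bq⁻¹ = s.
lm = cd·sr = cd (luminous flux; sr is dimensionless).
So lm⁻² = cd⁻².
Combining: Bq⁻¹·lm⁻²·mol⁻² = s · cd⁻² · mol⁻² = s·mol⁻²·cd⁻².
The exponent of s is 1.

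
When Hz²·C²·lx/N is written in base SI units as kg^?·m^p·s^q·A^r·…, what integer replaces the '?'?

-1

Hz = s⁻¹.
So Hz² = s⁻².
N = kg·m·s⁻².
So N⁻¹ = kg⁻¹·m⁻¹·s².
C = s·A.
So C² = s²·A².
lx = m⁻²·cd.
Combining: Hz²·N⁻¹·C²·lx = s⁻² · (kg⁻¹·m⁻¹·s²) · (s²·A²) · (m⁻²·cd) = kg⁻¹·m⁻³·s²·A²·cd.
The exponent of kg is -1.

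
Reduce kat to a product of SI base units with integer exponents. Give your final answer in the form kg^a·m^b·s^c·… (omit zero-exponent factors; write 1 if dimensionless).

kat = s⁻¹·mol.

s⁻¹·mol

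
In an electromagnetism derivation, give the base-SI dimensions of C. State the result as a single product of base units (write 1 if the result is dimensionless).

C = s·A.

s·A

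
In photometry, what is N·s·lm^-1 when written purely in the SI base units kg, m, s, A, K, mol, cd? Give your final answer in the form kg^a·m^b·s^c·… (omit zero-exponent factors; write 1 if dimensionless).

kg·m·s⁻¹·cd⁻¹

N = kg·m/s² = kg·m·s⁻² (force = mass × acceleration).
lm = cd·sr = cd (luminous flux; sr is dimensionless).
So lm⁻¹ = cd⁻¹.
Combining: N·s·lm⁻¹ = (kg·m·s⁻²) · s · cd⁻¹ = kg·m·s⁻¹·cd⁻¹.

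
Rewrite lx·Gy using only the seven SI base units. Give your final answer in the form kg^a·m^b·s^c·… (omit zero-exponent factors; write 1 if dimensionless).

s⁻²·cd

lx = lm/m² (illuminance = luminous flux per area),
    = m⁻²·cd.
Gy = J/kg (absorbed dose = energy per mass),
    = m²·s⁻².
Combining: lx·Gy = (m⁻²·cd) · (m²·s⁻²) = s⁻²·cd.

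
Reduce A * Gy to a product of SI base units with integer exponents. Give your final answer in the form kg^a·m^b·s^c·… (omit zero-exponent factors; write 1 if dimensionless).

Gy = J/kg (absorbed dose = energy per mass),
    = m²·s⁻².
Combining: A·Gy = A · (m²·s⁻²) = m²·s⁻²·A.

m²·s⁻²·A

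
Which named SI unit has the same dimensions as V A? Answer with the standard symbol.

V = W/A (potential = power per current),
    = kg·m²·s⁻³·A⁻¹.
Combining: V·A = (kg·m²·s⁻³·A⁻¹) · A = kg·m²·s⁻³.
kg·m²·s⁻³ is the base-SI form of the watt.

W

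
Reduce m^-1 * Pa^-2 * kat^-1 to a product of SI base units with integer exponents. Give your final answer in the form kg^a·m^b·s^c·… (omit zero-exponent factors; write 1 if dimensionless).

kg⁻²·m·s⁵·mol⁻¹

Pa = kg·m⁻¹·s⁻².
So Pa⁻² = kg⁻²·m²·s⁴.
kat = s⁻¹·mol.
So kat⁻¹ = s·mol⁻¹.
Combining: m⁻¹·Pa⁻²·kat⁻¹ = m⁻¹ · (kg⁻²·m²·s⁴) · (s·mol⁻¹) = kg⁻²·m·s⁵·mol⁻¹.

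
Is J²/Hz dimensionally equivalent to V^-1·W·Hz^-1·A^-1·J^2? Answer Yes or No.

Left side:
  Hz = s⁻¹.
  So Hz⁻¹ = s.
  J = kg·m²·s⁻².
  So J² = kg²·m⁴·s⁻⁴.
  Combining: Hz⁻¹·J² = s · (kg²·m⁴·s⁻⁴) = kg²·m⁴·s⁻³.
Right side:
  V = kg·m²·s⁻³·A⁻¹.
  So V⁻¹ = kg⁻¹·m⁻²·s³·A.
  W = kg·m²·s⁻³.
  Hz = s⁻¹.
  So Hz⁻¹ = s.
  J = kg·m²·s⁻².
  So J² = kg²·m⁴·s⁻⁴.
  Combining: V⁻¹·W·Hz⁻¹·A⁻¹·J² = (kg⁻¹·m⁻²·s³·A) · (kg·m²·s⁻³) · s · A⁻¹ · (kg²·m⁴·s⁻⁴) = kg²·m⁴·s⁻³.
Both reduce to kg²·m⁴·s⁻³.

Yes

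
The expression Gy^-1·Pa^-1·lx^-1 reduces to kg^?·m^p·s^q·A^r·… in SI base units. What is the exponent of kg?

Gy = m²·s⁻².
So Gy⁻¹ = m⁻²·s².
Pa = kg·m⁻¹·s⁻².
So Pa⁻¹ = kg⁻¹·m·s².
lx = m⁻²·cd.
So lx⁻¹ = m²·cd⁻¹.
Combining: Gy⁻¹·Pa⁻¹·lx⁻¹ = (m⁻²·s²) · (kg⁻¹·m·s²) · (m²·cd⁻¹) = kg⁻¹·m·s⁴·cd⁻¹.
The exponent of kg is -1.

-1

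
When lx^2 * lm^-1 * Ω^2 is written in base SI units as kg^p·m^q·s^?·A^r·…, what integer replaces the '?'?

lx = lm/m² (illuminance = luminous flux per area),
    = m⁻²·cd.
So lx² = m⁻⁴·cd².
lm = cd·sr = cd (luminous flux; sr is dimensionless).
So lm⁻¹ = cd⁻¹.
Ω = V/A (resistance = voltage per current),
    = kg·m²·s⁻³·A⁻².
So Ω² = kg²·m⁴·s⁻⁶·A⁻⁴.
Combining: lx²·lm⁻¹·Ω² = (m⁻⁴·cd²) · cd⁻¹ · (kg²·m⁴·s⁻⁶·A⁻⁴) = kg²·s⁻⁶·A⁻⁴·cd.
The exponent of s is -6.

-6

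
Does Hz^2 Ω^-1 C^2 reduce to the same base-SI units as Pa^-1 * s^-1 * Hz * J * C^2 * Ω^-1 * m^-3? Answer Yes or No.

Left side:
  Hz = s⁻¹.
  So Hz² = s⁻².
  Ω = kg·m²·s⁻³·A⁻².
  So Ω⁻¹ = kg⁻¹·m⁻²·s³·A².
  C = s·A.
  So C² = s²·A².
  Combining: Hz²·Ω⁻¹·C² = s⁻² · (kg⁻¹·m⁻²·s³·A²) · (s²·A²) = kg⁻¹·m⁻²·s³·A⁴.
Right side:
  Pa = kg·m⁻¹·s⁻².
  So Pa⁻¹ = kg⁻¹·m·s².
  Hz = s⁻¹.
  J = kg·m²·s⁻².
  C = s·A.
  So C² = s²·A².
  Ω = kg·m²·s⁻³·A⁻².
  So Ω⁻¹ = kg⁻¹·m⁻²·s³·A².
  Combining: Pa⁻¹·s⁻¹·Hz·J·C²·Ω⁻¹·m⁻³ = (kg⁻¹·m·s²) · s⁻¹ · s⁻¹ · (kg·m²·s⁻²) · (s²·A²) · (kg⁻¹·m⁻²·s³·A²) · m⁻³ = kg⁻¹·m⁻²·s³·A⁴.
Both reduce to kg⁻¹·m⁻²·s³·A⁴.

Yes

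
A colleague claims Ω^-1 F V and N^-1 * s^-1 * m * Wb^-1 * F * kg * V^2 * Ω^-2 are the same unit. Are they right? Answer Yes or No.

No

Left side:
  Ω = kg·m²·s⁻³·A⁻².
  So Ω⁻¹ = kg⁻¹·m⁻²·s³·A².
  F = kg⁻¹·m⁻²·s⁴·A².
  V = kg·m²·s⁻³·A⁻¹.
  Combining: Ω⁻¹·F·V = (kg⁻¹·m⁻²·s³·A²) · (kg⁻¹·m⁻²·s⁴·A²) · (kg·m²·s⁻³·A⁻¹) = kg⁻¹·m⁻²·s⁴·A³.
Right side:
  N = kg·m·s⁻².
  So N⁻¹ = kg⁻¹·m⁻¹·s².
  Wb = kg·m²·s⁻²·A⁻¹.
  So Wb⁻¹ = kg⁻¹·m⁻²·s²·A.
  F = kg⁻¹·m⁻²·s⁴·A².
  V = kg·m²·s⁻³·A⁻¹.
  So V² = kg²·m⁴·s⁻⁶·A⁻².
  Ω = kg·m²·s⁻³·A⁻².
  So Ω⁻² = kg⁻²·m⁻⁴·s⁶·A⁴.
  Combining: N⁻¹·s⁻¹·m·Wb⁻¹·F·kg·V²·Ω⁻² = (kg⁻¹·m⁻¹·s²) · s⁻¹ · m · (kg⁻¹·m⁻²·s²·A) · (kg⁻¹·m⁻²·s⁴·A²) · kg · (kg²·m⁴·s⁻⁶·A⁻²) · (kg⁻²·m⁻⁴·s⁶·A⁴) = kg⁻²·m⁻⁴·s⁷·A⁵.
Left is kg⁻¹·m⁻²·s⁴·A³; right is kg⁻²·m⁻⁴·s⁷·A⁵ — different.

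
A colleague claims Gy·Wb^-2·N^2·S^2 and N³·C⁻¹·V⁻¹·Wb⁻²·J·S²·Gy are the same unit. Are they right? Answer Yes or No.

No

Left side:
  Gy = J/kg (absorbed dose = energy per mass),
      = m²·s⁻².
  Wb = V·s (flux: a volt is a weber per second),
      = kg·m²·s⁻²·A⁻¹.
  So Wb⁻² = kg⁻²·m⁻⁴·s⁴·A².
  N = kg·m/s² = kg·m·s⁻² (force = mass × acceleration).
  So N² = kg²·m²·s⁻⁴.
  S = 1/Ω (conductance is reciprocal resistance),
      = kg⁻¹·m⁻²·s³·A².
  So S² = kg⁻²·m⁻⁴·s⁶·A⁴.
  Combining: Gy·Wb⁻²·N²·S² = (m²·s⁻²) · (kg⁻²·m⁻⁴·s⁴·A²) · (kg²·m²·s⁻⁴) · (kg⁻²·m⁻⁴·s⁶·A⁴) = kg⁻²·m⁻⁴·s⁴·A⁶.
Right side:
  N = kg·m·s⁻².
  So N³ = kg³·m³·s⁻⁶.
  C = s·A.
  So C⁻¹ = s⁻¹·A⁻¹.
  V = kg·m²·s⁻³·A⁻¹.
  So V⁻¹ = kg⁻¹·m⁻²·s³·A.
  Wb = kg·m²·s⁻²·A⁻¹.
  So Wb⁻² = kg⁻²·m⁻⁴·s⁴·A².
  J = kg·m²·s⁻².
  S = kg⁻¹·m⁻²·s³·A².
  So S² = kg⁻²·m⁻⁴·s⁶·A⁴.
  Gy = m²·s⁻².
  Combining: N³·C⁻¹·V⁻¹·Wb⁻²·J·S²·Gy = (kg³·m³·s⁻⁶) · (s⁻¹·A⁻¹) · (kg⁻¹·m⁻²·s³·A) · (kg⁻²·m⁻⁴·s⁴·A²) · (kg·m²·s⁻²) · (kg⁻²·m⁻⁴·s⁶·A⁴) · (m²·s⁻²) = kg⁻¹·m⁻³·s²·A⁶.
Left is kg⁻²·m⁻⁴·s⁴·A⁶; right is kg⁻¹·m⁻³·s²·A⁶ — different.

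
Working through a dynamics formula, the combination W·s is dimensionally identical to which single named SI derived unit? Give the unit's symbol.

J

W = J/s (power = energy per time),
    = kg·m²·s⁻³.
Combining: W·s = (kg·m²·s⁻³) · s = kg·m²·s⁻².
kg·m²·s⁻² is the base-SI form of the joule.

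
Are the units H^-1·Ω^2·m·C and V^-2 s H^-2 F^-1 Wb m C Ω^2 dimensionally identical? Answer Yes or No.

Left side:
  H = kg·m²·s⁻²·A⁻².
  So H⁻¹ = kg⁻¹·m⁻²·s²·A².
  Ω = kg·m²·s⁻³·A⁻².
  So Ω² = kg²·m⁴·s⁻⁶·A⁻⁴.
  C = s·A.
  Combining: H⁻¹·Ω²·m·C = (kg⁻¹·m⁻²·s²·A²) · (kg²·m⁴·s⁻⁶·A⁻⁴) · m · (s·A) = kg·m³·s⁻³·A⁻¹.
Right side:
  V = kg·m²·s⁻³·A⁻¹.
  So V⁻² = kg⁻²·m⁻⁴·s⁶·A².
  H = kg·m²·s⁻²·A⁻².
  So H⁻² = kg⁻²·m⁻⁴·s⁴·A⁴.
  F = kg⁻¹·m⁻²·s⁴·A².
  So F⁻¹ = kg·m²·s⁻⁴·A⁻².
  Wb = kg·m²·s⁻²·A⁻¹.
  C = s·A.
  Ω = kg·m²·s⁻³·A⁻².
  So Ω² = kg²·m⁴·s⁻⁶·A⁻⁴.
  Combining: V⁻²·s·H⁻²·F⁻¹·Wb·m·C·Ω² = (kg⁻²·m⁻⁴·s⁶·A²) · s · (kg⁻²·m⁻⁴·s⁴·A⁴) · (kg·m²·s⁻⁴·A⁻²) · (kg·m²·s⁻²·A⁻¹) · m · (s·A) · (kg²·m⁴·s⁻⁶·A⁻⁴) = m.
Left is kg·m³·s⁻³·A⁻¹; right is m — different.

No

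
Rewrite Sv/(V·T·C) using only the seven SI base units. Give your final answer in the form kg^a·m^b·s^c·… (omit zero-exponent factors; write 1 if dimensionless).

Sv = J/kg (equivalent dose = energy per mass),
    = m²·s⁻².
V = W/A (potential = power per current),
    = kg·m²·s⁻³·A⁻¹.
So V⁻¹ = kg⁻¹·m⁻²·s³·A.
T = Wb/m² (flux density = flux per area),
    = kg·s⁻²·A⁻¹.
So T⁻¹ = kg⁻¹·s²·A.
C = A·s = s·A (charge = current × time).
So C⁻¹ = s⁻¹·A⁻¹.
Combining: Sv·V⁻¹·T⁻¹·C⁻¹ = (m²·s⁻²) · (kg⁻¹·m⁻²·s³·A) · (kg⁻¹·s²·A) · (s⁻¹·A⁻¹) = kg⁻²·s²·A.

kg⁻²·s²·A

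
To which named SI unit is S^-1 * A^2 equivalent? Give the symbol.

S = 1/Ω (conductance is reciprocal resistance),
    = kg⁻¹·m⁻²·s³·A².
So S⁻¹ = kg·m²·s⁻³·A⁻².
Combining: S⁻¹·A² = (kg·m²·s⁻³·A⁻²) · A² = kg·m²·s⁻³.
kg·m²·s⁻³ is the base-SI form of the watt.

W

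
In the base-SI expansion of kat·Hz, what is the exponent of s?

kat = s⁻¹·mol.
Hz = s⁻¹.
Combining: kat·Hz = (s⁻¹·mol) · s⁻¹ = s⁻²·mol.
The exponent of s is -2.

-2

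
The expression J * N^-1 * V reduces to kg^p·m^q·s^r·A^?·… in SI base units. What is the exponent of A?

J = N·m (work = force × distance),
    = kg·m²·s⁻².
N = kg·m/s² = kg·m·s⁻² (force = mass × acceleration).
So N⁻¹ = kg⁻¹·m⁻¹·s².
V = W/A (potential = power per current),
    = kg·m²·s⁻³·A⁻¹.
Combining: J·N⁻¹·V = (kg·m²·s⁻²) · (kg⁻¹·m⁻¹·s²) · (kg·m²·s⁻³·A⁻¹) = kg·m³·s⁻³·A⁻¹.
The exponent of A is -1.

-1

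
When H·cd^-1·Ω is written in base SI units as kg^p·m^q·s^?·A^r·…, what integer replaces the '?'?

-5

H = kg·m²·s⁻²·A⁻².
Ω = kg·m²·s⁻³·A⁻².
Combining: H·cd⁻¹·Ω = (kg·m²·s⁻²·A⁻²) · cd⁻¹ · (kg·m²·s⁻³·A⁻²) = kg²·m⁴·s⁻⁵·A⁻⁴·cd⁻¹.
The exponent of s is -5.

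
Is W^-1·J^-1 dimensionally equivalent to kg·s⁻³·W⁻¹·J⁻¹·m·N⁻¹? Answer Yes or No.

Left side:
  W = J/s (power = energy per time),
      = kg·m²·s⁻³.
  So W⁻¹ = kg⁻¹·m⁻²·s³.
  J = N·m (work = force × distance),
      = kg·m²·s⁻².
  So J⁻¹ = kg⁻¹·m⁻²·s².
  Combining: W⁻¹·J⁻¹ = (kg⁻¹·m⁻²·s³) · (kg⁻¹·m⁻²·s²) = kg⁻²·m⁻⁴·s⁵.
Right side:
  W = kg·m²·s⁻³.
  So W⁻¹ = kg⁻¹·m⁻²·s³.
  J = kg·m²·s⁻².
  So J⁻¹ = kg⁻¹·m⁻²·s².
  N = kg·m·s⁻².
  So N⁻¹ = kg⁻¹·m⁻¹·s².
  Combining: kg·s⁻³·W⁻¹·J⁻¹·m·N⁻¹ = kg · s⁻³ · (kg⁻¹·m⁻²·s³) · (kg⁻¹·m⁻²·s²) · m · (kg⁻¹·m⁻¹·s²) = kg⁻²·m⁻⁴·s⁴.
Left is kg⁻²·m⁻⁴·s⁵; right is kg⁻²·m⁻⁴·s⁴ — different.

No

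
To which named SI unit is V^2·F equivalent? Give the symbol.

V = kg·m²·s⁻³·A⁻¹.
So V² = kg²·m⁴·s⁻⁶·A⁻².
F = kg⁻¹·m⁻²·s⁴·A².
Combining: V²·F = (kg²·m⁴·s⁻⁶·A⁻²) · (kg⁻¹·m⁻²·s⁴·A²) = kg·m²·s⁻².
kg·m²·s⁻² is the base-SI form of the joule.

J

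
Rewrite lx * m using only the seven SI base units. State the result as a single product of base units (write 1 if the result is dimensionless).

m⁻¹·cd

lx = lm/m² (illuminance = luminous flux per area),
    = m⁻²·cd.
Combining: lx·m = (m⁻²·cd) · m = m⁻¹·cd.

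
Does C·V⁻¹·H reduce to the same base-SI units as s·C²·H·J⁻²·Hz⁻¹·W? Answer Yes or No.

Left side:
  C = A·s = s·A (charge = current × time).
  V = W/A (potential = power per current),
      = kg·m²·s⁻³·A⁻¹.
  So V⁻¹ = kg⁻¹·m⁻²·s³·A.
  H = Wb/A (inductance = flux per current),
      = kg·m²·s⁻²·A⁻².
  Combining: C·V⁻¹·H = (s·A) · (kg⁻¹·m⁻²·s³·A) · (kg·m²·s⁻²·A⁻²) = s².
Right side:
  C = A·s = s·A (charge = current × time).
  So C² = s²·A².
  H = Wb/A (inductance = flux per current),
      = kg·m²·s⁻²·A⁻².
  J = N·m (work = force × distance),
      = kg·m²·s⁻².
  So J⁻² = kg⁻²·m⁻⁴·s⁴.
  Hz = 1/s = s⁻¹ (frequency is cycles per second).
  So Hz⁻¹ = s.
  W = J/s (power = energy per time),
      = kg·m²·s⁻³.
  Combining: s·C²·H·J⁻²·Hz⁻¹·W = s · (s²·A²) · (kg·m²·s⁻²·A⁻²) · (kg⁻²·m⁻⁴·s⁴) · s · (kg·m²·s⁻³) = s³.
Left is s²; right is s³ — different.

No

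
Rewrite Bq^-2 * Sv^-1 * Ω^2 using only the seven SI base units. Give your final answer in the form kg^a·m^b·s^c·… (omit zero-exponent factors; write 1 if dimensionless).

Bq = 1/s = s⁻¹ (activity is decays per second).
So Bq⁻² = s².
Sv = J/kg (equivalent dose = energy per mass),
    = m²·s⁻².
So Sv⁻¹ = m⁻²·s².
Ω = V/A (resistance = voltage per current),
    = kg·m²·s⁻³·A⁻².
So Ω² = kg²·m⁴·s⁻⁶·A⁻⁴.
Combining: Bq⁻²·Sv⁻¹·Ω² = s² · (m⁻²·s²) · (kg²·m⁴·s⁻⁶·A⁻⁴) = kg²·m²·s⁻²·A⁻⁴.

kg²·m²·s⁻²·A⁻⁴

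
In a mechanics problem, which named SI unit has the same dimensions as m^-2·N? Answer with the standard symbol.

N = kg·m/s² = kg·m·s⁻² (force = mass × acceleration).
Combining: m⁻²·N = m⁻² · (kg·m·s⁻²) = kg·m⁻¹·s⁻².
kg·m⁻¹·s⁻² is the base-SI form of the pascal.

Pa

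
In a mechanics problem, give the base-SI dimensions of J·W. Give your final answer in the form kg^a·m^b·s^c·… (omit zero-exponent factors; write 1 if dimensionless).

J = N·m (work = force × distance),
    = kg·m²·s⁻².
W = J/s (power = energy per time),
    = kg·m²·s⁻³.
Combining: J·W = (kg·m²·s⁻²) · (kg·m²·s⁻³) = kg²·m⁴·s⁻⁵.

kg²·m⁴·s⁻⁵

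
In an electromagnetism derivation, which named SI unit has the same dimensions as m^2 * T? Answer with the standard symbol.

T = Wb/m² (flux density = flux per area),
    = kg·s⁻²·A⁻¹.
Combining: m²·T = m² · (kg·s⁻²·A⁻¹) = kg·m²·s⁻²·A⁻¹.
kg·m²·s⁻²·A⁻¹ is the base-SI form of the weber.

Wb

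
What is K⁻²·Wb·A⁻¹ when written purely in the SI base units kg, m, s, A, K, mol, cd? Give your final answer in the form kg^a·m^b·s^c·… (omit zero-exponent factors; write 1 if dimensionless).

kg·m²·s⁻²·A⁻²·K⁻²

Wb = kg·m²·s⁻²·A⁻¹.
Combining: K⁻²·Wb·A⁻¹ = K⁻² · (kg·m²·s⁻²·A⁻¹) · A⁻¹ = kg·m²·s⁻²·A⁻²·K⁻².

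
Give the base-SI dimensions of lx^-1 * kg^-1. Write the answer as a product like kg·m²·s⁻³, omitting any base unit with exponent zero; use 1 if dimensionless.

kg⁻¹·m²·cd⁻¹

lx = lm/m² (illuminance = luminous flux per area),
    = m⁻²·cd.
So lx⁻¹ = m²·cd⁻¹.
Combining: lx⁻¹·kg⁻¹ = (m²·cd⁻¹) · kg⁻¹ = kg⁻¹·m²·cd⁻¹.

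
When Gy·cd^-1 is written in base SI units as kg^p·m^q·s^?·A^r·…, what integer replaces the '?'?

Gy = J/kg (absorbed dose = energy per mass),
    = m²·s⁻².
Combining: Gy·cd⁻¹ = (m²·s⁻²) · cd⁻¹ = m²·s⁻²·cd⁻¹.
The exponent of s is -2.

-2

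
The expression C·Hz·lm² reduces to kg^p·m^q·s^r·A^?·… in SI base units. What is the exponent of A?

C = A·s = s·A (charge = current × time).
Hz = 1/s = s⁻¹ (frequency is cycles per second).
lm = cd·sr = cd (luminous flux; sr is dimensionless).
So lm² = cd².
Combining: C·Hz·lm² = (s·A) · s⁻¹ · cd² = A·cd².
The exponent of A is 1.

1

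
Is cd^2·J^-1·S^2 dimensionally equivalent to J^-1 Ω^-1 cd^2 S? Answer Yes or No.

Yes

Left side:
  J = N·m (work = force × distance),
      = kg·m²·s⁻².
  So J⁻¹ = kg⁻¹·m⁻²·s².
  S = 1/Ω (conductance is reciprocal resistance),
      = kg⁻¹·m⁻²·s³·A².
  So S² = kg⁻²·m⁻⁴·s⁶·A⁴.
  Combining: cd²·J⁻¹·S² = cd² · (kg⁻¹·m⁻²·s²) · (kg⁻²·m⁻⁴·s⁶·A⁴) = kg⁻³·m⁻⁶·s⁸·A⁴·cd².
Right side:
  J = N·m (work = force × distance),
      = kg·m²·s⁻².
  So J⁻¹ = kg⁻¹·m⁻²·s².
  Ω = V/A (resistance = voltage per current),
      = kg·m²·s⁻³·A⁻².
  So Ω⁻¹ = kg⁻¹·m⁻²·s³·A².
  S = 1/Ω (conductance is reciprocal resistance),
      = kg⁻¹·m⁻²·s³·A².
  Combining: J⁻¹·Ω⁻¹·cd²·S = (kg⁻¹·m⁻²·s²) · (kg⁻¹·m⁻²·s³·A²) · cd² · (kg⁻¹·m⁻²·s³·A²) = kg⁻³·m⁻⁶·s⁸·A⁴·cd².
Both reduce to kg⁻³·m⁻⁶·s⁸·A⁴·cd².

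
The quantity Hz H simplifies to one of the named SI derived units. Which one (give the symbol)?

Hz = s⁻¹.
H = kg·m²·s⁻²·A⁻².
Combining: Hz·H = s⁻¹ · (kg·m²·s⁻²·A⁻²) = kg·m²·s⁻³·A⁻².
kg·m²·s⁻³·A⁻² is the base-SI form of the ohm.

Ω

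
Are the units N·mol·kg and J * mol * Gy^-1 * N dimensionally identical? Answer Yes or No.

Yes

Left side:
  N = kg·m·s⁻².
  Combining: N·mol·kg = (kg·m·s⁻²) · mol · kg = kg²·m·s⁻²·mol.
Right side:
  J = N·m (work = force × distance),
      = kg·m²·s⁻².
  Gy = J/kg (absorbed dose = energy per mass),
      = m²·s⁻².
  So Gy⁻¹ = m⁻²·s².
  N = kg·m/s² = kg·m·s⁻² (force = mass × acceleration).
  Combining: J·mol·Gy⁻¹·N = (kg·m²·s⁻²) · mol · (m⁻²·s²) · (kg·m·s⁻²) = kg²·m·s⁻²·mol.
Both reduce to kg²·m·s⁻²·mol.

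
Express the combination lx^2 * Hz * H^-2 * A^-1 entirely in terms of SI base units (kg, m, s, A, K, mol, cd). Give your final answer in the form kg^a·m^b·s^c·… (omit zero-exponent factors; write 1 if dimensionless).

lx = lm/m² (illuminance = luminous flux per area),
    = m⁻²·cd.
So lx² = m⁻⁴·cd².
Hz = 1/s = s⁻¹ (frequency is cycles per second).
H = Wb/A (inductance = flux per current),
    = kg·m²·s⁻²·A⁻².
So H⁻² = kg⁻²·m⁻⁴·s⁴·A⁴.
Combining: lx²·Hz·H⁻²·A⁻¹ = (m⁻⁴·cd²) · s⁻¹ · (kg⁻²·m⁻⁴·s⁴·A⁴) · A⁻¹ = kg⁻²·m⁻⁸·s³·A³·cd².

kg⁻²·m⁻⁸·s³·A³·cd²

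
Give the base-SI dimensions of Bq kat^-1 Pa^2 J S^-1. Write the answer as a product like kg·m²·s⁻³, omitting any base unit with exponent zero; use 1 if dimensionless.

kg⁴·m²·s⁻⁹·A⁻²·mol⁻¹

Bq = 1/s = s⁻¹ (activity is decays per second).
kat = mol/s = s⁻¹·mol (catalytic activity).
So kat⁻¹ = s·mol⁻¹.
Pa = N/m² (pressure = force per area),
    = kg·m⁻¹·s⁻².
So Pa² = kg²·m⁻²·s⁻⁴.
J = N·m (work = force × distance),
    = kg·m²·s⁻².
S = 1/Ω (conductance is reciprocal resistance),
    = kg⁻¹·m⁻²·s³·A².
So S⁻¹ = kg·m²·s⁻³·A⁻².
Combining: Bq·kat⁻¹·Pa²·J·S⁻¹ = s⁻¹ · (s·mol⁻¹) · (kg²·m⁻²·s⁻⁴) · (kg·m²·s⁻²) · (kg·m²·s⁻³·A⁻²) = kg⁴·m²·s⁻⁹·A⁻²·mol⁻¹.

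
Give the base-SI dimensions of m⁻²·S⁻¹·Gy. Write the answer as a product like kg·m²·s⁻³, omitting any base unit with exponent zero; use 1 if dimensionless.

S = kg⁻¹·m⁻²·s³·A².
So S⁻¹ = kg·m²·s⁻³·A⁻².
Gy = m²·s⁻².
Combining: m⁻²·S⁻¹·Gy = m⁻² · (kg·m²·s⁻³·A⁻²) · (m²·s⁻²) = kg·m²·s⁻⁵·A⁻².

kg·m²·s⁻⁵·A⁻²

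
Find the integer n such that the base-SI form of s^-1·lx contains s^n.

lx = lm/m² (illuminance = luminous flux per area),
    = m⁻²·cd.
Combining: s⁻¹·lx = s⁻¹ · (m⁻²·cd) = m⁻²·s⁻¹·cd.
The exponent of s is -1.

-1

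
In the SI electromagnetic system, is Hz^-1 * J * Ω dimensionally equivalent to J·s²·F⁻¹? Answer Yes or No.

Yes

Left side:
  Hz = s⁻¹.
  So Hz⁻¹ = s.
  J = kg·m²·s⁻².
  Ω = kg·m²·s⁻³·A⁻².
  Combining: Hz⁻¹·J·Ω = s · (kg·m²·s⁻²) · (kg·m²·s⁻³·A⁻²) = kg²·m⁴·s⁻⁴·A⁻².
Right side:
  J = N·m (work = force × distance),
      = kg·m²·s⁻².
  F = C/V (capacitance = charge per voltage),
      = A·s/(kg·m²·s⁻³·A⁻¹) (substituting C and V),
      = kg⁻¹·m⁻²·s⁴·A².
  So F⁻¹ = kg·m²·s⁻⁴·A⁻².
  Combining: J·s²·F⁻¹ = (kg·m²·s⁻²) · s² · (kg·m²·s⁻⁴·A⁻²) = kg²·m⁴·s⁻⁴·A⁻².
Both reduce to kg²·m⁴·s⁻⁴·A⁻².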